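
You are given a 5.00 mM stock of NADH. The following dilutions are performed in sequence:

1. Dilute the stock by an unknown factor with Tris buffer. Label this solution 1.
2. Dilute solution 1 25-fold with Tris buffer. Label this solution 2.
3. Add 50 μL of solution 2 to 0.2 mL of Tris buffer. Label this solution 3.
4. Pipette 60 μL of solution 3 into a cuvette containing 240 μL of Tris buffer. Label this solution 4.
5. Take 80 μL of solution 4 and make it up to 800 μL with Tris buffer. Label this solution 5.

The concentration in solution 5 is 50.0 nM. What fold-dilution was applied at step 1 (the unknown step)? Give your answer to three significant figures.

Step 1: unknown factor x
Step 2: 25-fold → factor 25
Step 3: 50 μL + 0.2 mL = 250 μL total → factor 250/50 = 5
Step 4: 60 μL + 240 μL = 300 μL total → factor 300/60 = 5
Step 5: 80 μL brought to 800 μL → factor 800/80 = 10
Product of known-step factors = 6250
Overall factor = 5.00 mM / (50.0 nM) = 1 × 10^5
x = 1 × 10^5 / 6250 = 16.0

16.0-fold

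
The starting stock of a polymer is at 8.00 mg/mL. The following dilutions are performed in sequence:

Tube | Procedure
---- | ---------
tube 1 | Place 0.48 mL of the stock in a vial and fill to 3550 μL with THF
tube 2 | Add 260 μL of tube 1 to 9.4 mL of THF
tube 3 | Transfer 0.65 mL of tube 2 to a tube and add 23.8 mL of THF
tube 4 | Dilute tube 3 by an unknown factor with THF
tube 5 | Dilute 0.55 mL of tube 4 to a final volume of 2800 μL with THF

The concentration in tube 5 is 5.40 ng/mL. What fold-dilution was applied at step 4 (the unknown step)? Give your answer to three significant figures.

28.2-fold

Step 1: 0.48 mL brought to 3550 μL → factor 3.55/0.48 = 7.3958
Step 2: 260 μL + 9.4 mL = 9660 μL total → factor 9660/260 = 37.154
Step 3: 0.65 mL + 23.8 mL = 24.45 mL total → factor 24.45/0.65 = 37.615
Step 4: unknown factor x
Step 5: 0.55 mL brought to 2800 μL → factor 2.8/0.55 = 5.0909
Product of known-step factors = 52620
Overall factor = 8.00 mg/mL / (5.40 ng/mL) = 1.4815 × 10^6
x = 1.4815 × 10^6 / 52620 = 28.2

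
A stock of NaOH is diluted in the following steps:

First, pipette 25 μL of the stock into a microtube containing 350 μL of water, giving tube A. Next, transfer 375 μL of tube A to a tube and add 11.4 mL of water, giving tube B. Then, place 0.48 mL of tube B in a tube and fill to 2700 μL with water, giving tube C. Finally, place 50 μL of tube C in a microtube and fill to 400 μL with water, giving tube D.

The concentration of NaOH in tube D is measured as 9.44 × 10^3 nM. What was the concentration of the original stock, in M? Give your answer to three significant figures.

Step 1: 25 μL + 350 μL = 375 μL total → factor 375/25 = 15
Step 2: 375 μL + 11.4 mL = 11775 μL total → factor 11775/375 = 31.4
Step 3: 0.48 mL brought to 2700 μL → factor 2.7/0.48 = 5.625
Step 4: 50 μL brought to 400 μL → factor 400/50 = 8
Overall dilution factor = 15 × 31.4 × 5.625 × 8 = 21195
Stock = 9.44 × 10^3 nM × 21195 = 2.001 × 10^8 nM = 0.200 M

0.200 M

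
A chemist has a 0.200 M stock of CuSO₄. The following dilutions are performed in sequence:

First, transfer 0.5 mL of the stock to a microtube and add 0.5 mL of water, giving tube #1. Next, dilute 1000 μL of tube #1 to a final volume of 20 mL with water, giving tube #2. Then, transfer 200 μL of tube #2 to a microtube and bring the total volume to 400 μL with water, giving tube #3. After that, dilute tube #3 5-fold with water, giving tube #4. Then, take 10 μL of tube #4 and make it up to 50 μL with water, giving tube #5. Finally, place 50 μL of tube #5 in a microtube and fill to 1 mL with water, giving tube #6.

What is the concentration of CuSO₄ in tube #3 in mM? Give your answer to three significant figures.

2.50 mM

Step 1: 0.5 mL + 0.5 mL = 1 mL total → factor 1/0.5 = 2
Step 2: 1000 μL brought to 20 mL → factor 20000/1000 = 20
Step 3: 200 μL brought to 400 μL → factor 400/200 = 2
Dilution factor through tube #3 = 2 × 20 × 2 = 80
[tube #3] = 0.200 M / 80 = 0.002500 M = 2.50 mM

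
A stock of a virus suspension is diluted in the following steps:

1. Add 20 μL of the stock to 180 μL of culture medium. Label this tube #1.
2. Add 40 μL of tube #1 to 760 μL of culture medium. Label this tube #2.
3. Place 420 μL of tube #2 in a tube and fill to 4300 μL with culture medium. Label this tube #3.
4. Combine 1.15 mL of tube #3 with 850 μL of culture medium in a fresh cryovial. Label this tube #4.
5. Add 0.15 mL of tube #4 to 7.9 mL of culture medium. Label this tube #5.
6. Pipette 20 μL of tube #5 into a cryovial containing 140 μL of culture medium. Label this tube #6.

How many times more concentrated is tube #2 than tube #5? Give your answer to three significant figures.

956

Step 1: 20 μL + 180 μL = 200 μL total → factor 200/20 = 10
Step 2: 40 μL + 760 μL = 800 μL total → factor 800/40 = 20
Step 3: 420 μL brought to 4300 μL → factor 4300/420 = 10.238
Step 4: 1.15 mL + 850 μL = 2 mL total → factor 2/1.15 = 1.7391
Step 5: 0.15 mL + 7.9 mL = 8.05 mL total → factor 8.05/0.15 = 53.667
Dilution factor to tube #2 = 200; to tube #5 = 1.9111 × 10^5
[tube #2]/[tube #5] = (factor to tube #5)/(factor to tube #2) = 1.9111 × 10^5/200 = 956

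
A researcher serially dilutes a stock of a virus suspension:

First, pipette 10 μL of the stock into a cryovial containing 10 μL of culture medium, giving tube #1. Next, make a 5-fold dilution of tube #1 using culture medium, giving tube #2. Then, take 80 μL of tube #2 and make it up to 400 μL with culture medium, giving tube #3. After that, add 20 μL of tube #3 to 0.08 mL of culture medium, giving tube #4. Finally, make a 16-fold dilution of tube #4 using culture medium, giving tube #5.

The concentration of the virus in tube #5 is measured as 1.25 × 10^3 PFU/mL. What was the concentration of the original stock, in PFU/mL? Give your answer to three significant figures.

Step 1: 10 μL + 10 μL = 20 μL total → factor 20/10 = 2
Step 2: 5-fold → factor 5
Step 3: 80 μL brought to 400 μL → factor 400/80 = 5
Step 4: 20 μL + 0.08 mL = 100 μL total → factor 100/20 = 5
Step 5: 16-fold → factor 16
Overall dilution factor = 2 × 5 × 5 × 5 × 16 = 4000
Stock = 1.25 × 10^3 PFU/mL × 4000 = 5.00 × 10^6 PFU/mL

5.00 × 10^6 PFU/mL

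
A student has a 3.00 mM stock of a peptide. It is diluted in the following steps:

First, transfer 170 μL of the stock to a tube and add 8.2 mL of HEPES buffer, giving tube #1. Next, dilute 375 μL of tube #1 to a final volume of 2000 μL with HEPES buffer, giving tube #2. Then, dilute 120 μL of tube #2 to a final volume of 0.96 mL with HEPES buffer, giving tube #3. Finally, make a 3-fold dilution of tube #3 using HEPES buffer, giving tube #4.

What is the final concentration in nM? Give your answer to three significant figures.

476 nM

Step 1: 170 μL + 8.2 mL = 8370 μL total → factor 8370/170 = 49.235
Step 2: 375 μL brought to 2000 μL → factor 2000/375 = 5.3333
Step 3: 120 μL brought to 0.96 mL → factor 960/120 = 8
Step 4: 3-fold → factor 3
Overall dilution factor = 49.235 × 5.3333 × 8 × 3 = 6302.1
Final = 3.00 mM / 6302.1 = 0.0004760 mM = 476 nM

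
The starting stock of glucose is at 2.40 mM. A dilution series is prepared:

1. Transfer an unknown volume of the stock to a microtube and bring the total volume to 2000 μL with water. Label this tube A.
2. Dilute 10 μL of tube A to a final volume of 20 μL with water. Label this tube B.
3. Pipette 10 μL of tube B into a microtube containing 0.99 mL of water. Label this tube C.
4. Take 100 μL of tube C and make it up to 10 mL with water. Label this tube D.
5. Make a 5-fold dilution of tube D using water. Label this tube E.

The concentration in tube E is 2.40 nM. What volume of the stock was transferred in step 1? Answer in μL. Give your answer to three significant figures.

200 μL

Step 1: v brought to 2000 μL → factor = 2000 μL/v
Step 2: 10 μL brought to 20 μL → factor 20/10 = 2
Step 3: 10 μL + 0.99 mL = 1000 μL total → factor 1000/10 = 100
Step 4: 100 μL brought to 10 mL → factor 10000/100 = 100
Step 5: 5-fold → factor 5
Product of known-step factors = 1 × 10^5
Overall factor = 2.40 mM / (2.40 nM) = 1 × 10^6
Step-1 factor = 1 × 10^6 / 1 × 10^5 = 10
v = 2000 μL / 10 = 200 μL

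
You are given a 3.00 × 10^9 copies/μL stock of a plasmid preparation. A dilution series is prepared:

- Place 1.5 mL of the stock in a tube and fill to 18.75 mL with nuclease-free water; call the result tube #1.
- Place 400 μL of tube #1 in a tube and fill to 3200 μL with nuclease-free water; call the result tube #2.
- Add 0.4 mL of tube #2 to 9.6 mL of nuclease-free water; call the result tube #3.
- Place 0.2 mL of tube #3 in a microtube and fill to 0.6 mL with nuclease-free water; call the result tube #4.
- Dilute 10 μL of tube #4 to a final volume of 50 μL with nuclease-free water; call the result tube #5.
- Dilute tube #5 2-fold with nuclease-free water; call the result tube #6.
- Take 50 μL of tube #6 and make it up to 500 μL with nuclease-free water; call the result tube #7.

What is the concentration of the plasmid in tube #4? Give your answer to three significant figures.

4.00 × 10^5 copies/μL

Step 1: 1.5 mL brought to 18.75 mL → factor 18.75/1.5 = 12.5
Step 2: 400 μL brought to 3200 μL → factor 3200/400 = 8
Step 3: 0.4 mL + 9.6 mL = 10 mL total → factor 10/0.4 = 25
Step 4: 0.2 mL brought to 0.6 mL → factor 0.6/0.2 = 3
Dilution factor through tube #4 = 12.5 × 8 × 25 × 3 = 7500
[tube #4] = 3.00 × 10^9 copies/μL / 7500 = 4.00 × 10^5 copies/μL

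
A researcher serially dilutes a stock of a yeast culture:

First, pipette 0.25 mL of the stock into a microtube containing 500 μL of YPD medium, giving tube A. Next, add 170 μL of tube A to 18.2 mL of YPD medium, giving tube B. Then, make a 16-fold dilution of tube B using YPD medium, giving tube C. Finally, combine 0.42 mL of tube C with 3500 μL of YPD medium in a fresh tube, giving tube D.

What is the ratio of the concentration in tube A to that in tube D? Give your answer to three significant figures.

Step 1: 0.25 mL + 500 μL = 0.75 mL total → factor 0.75/0.25 = 3
Step 2: 170 μL + 18.2 mL = 18370 μL total → factor 18370/170 = 108.06
Step 3: 16-fold → factor 16
Step 4: 0.42 mL + 3500 μL = 3.92 mL total → factor 3.92/0.42 = 9.3333
Dilution factor to tube A = 3; to tube D = 48410
[tube A]/[tube D] = (factor to tube D)/(factor to tube A) = 48410/3 = 1.61 × 10^4

1.61 × 10^4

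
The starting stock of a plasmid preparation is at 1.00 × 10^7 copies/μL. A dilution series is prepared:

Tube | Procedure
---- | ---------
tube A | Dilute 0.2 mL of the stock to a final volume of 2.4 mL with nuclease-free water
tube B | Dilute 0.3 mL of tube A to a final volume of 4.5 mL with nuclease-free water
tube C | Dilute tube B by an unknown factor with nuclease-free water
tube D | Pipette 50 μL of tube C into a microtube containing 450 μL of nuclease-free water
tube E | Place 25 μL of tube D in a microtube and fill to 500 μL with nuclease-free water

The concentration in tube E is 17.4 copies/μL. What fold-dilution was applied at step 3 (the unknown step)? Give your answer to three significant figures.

Step 1: 0.2 mL brought to 2.4 mL → factor 2.4/0.2 = 12
Step 2: 0.3 mL brought to 4.5 mL → factor 4.5/0.3 = 15
Step 3: unknown factor x
Step 4: 50 μL + 450 μL = 500 μL total → factor 500/50 = 10
Step 5: 25 μL brought to 500 μL → factor 500/25 = 20
Product of known-step factors = 36000
Overall factor = 1.00 × 10^7 copies/μL / (17.4 copies/μL) = 5.7471 × 10^5
x = 5.7471 × 10^5 / 36000 = 16.0

16.0-fold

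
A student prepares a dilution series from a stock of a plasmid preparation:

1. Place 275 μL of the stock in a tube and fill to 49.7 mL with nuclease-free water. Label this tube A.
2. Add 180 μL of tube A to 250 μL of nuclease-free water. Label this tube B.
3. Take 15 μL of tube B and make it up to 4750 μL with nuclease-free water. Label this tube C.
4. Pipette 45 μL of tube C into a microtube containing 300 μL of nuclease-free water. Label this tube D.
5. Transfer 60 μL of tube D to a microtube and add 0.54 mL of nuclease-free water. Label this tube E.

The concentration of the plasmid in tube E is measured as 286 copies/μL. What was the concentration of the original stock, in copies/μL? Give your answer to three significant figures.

3.00 × 10^9 copies/μL

Step 1: 275 μL brought to 49.7 mL → factor 49700/275 = 180.73
Step 2: 180 μL + 250 μL = 430 μL total → factor 430/180 = 2.3889
Step 3: 15 μL brought to 4750 μL → factor 4750/15 = 316.67
Step 4: 45 μL + 300 μL = 345 μL total → factor 345/45 = 7.6667
Step 5: 60 μL + 0.54 mL = 600 μL total → factor 600/60 = 10
Overall dilution factor = 180.73 × 2.3889 × 316.67 × 7.6667 × 10 = 1.0482 × 10^7
Stock = 286 copies/μL × 1.0482 × 10^7 = 3.00 × 10^9 copies/μL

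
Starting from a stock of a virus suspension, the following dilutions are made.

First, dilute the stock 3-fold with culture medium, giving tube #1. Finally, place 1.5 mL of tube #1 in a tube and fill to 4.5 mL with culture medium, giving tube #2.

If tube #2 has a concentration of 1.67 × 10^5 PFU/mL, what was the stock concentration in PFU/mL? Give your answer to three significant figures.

Step 1: 3-fold → factor 3
Step 2: 1.5 mL brought to 4.5 mL → factor 4.5/1.5 = 3
Overall dilution factor = 3 × 3 = 9
Stock = 1.67 × 10^5 PFU/mL × 9 = 1.50 × 10^6 PFU/mL

1.50 × 10^6 PFU/mL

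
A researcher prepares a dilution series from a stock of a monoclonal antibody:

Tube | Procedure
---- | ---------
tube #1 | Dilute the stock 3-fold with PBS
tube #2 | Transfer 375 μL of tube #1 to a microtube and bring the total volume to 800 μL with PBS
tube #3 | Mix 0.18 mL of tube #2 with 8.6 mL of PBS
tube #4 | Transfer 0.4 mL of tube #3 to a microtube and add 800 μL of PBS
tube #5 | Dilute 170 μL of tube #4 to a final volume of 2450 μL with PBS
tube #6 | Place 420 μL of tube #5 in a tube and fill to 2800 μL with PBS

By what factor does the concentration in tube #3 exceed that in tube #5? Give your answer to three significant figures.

43.2

Step 1: 3-fold → factor 3
Step 2: 375 μL brought to 800 μL → factor 800/375 = 2.1333
Step 3: 0.18 mL + 8.6 mL = 8.78 mL total → factor 8.78/0.18 = 48.778
Step 4: 0.4 mL + 800 μL = 1.2 mL total → factor 1.2/0.4 = 3
Step 5: 170 μL brought to 2450 μL → factor 2450/170 = 14.412
Dilution factor to tube #3 = 312.18; to tube #5 = 13497
[tube #3]/[tube #5] = (factor to tube #5)/(factor to tube #3) = 13497/312.18 = 43.2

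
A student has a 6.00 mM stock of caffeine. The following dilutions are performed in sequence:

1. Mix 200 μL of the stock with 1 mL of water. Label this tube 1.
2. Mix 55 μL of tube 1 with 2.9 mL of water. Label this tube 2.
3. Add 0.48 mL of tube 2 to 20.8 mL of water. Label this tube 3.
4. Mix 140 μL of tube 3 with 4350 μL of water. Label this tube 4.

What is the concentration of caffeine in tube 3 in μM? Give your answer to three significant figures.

0.420 μM

Step 1: 200 μL + 1 mL = 1200 μL total → factor 1200/200 = 6
Step 2: 55 μL + 2.9 mL = 2955 μL total → factor 2955/55 = 53.727
Step 3: 0.48 mL + 20.8 mL = 21.28 mL total → factor 21.28/0.48 = 44.333
Dilution factor through tube 3 = 6 × 53.727 × 44.333 = 14291
[tube 3] = 6.00 mM / 14291 = 0.0004198 mM = 0.420 μM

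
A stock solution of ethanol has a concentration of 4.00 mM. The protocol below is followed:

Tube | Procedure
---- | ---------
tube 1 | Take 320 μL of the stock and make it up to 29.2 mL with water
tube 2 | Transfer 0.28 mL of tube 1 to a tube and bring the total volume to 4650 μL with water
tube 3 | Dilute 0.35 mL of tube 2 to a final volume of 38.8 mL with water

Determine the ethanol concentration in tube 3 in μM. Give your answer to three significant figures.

Step 1: 320 μL brought to 29.2 mL → factor 29200/320 = 91.25
Step 2: 0.28 mL brought to 4650 μL → factor 4.65/0.28 = 16.607
Step 3: 0.35 mL brought to 38.8 mL → factor 38.8/0.35 = 110.86
Overall dilution factor = 91.25 × 16.607 × 110.86 = 1.6799 × 10^5
Final = 4.00 mM / 1.6799 × 10^5 = 2.381 × 10^-5 mM = 0.0238 μM

0.0238 μM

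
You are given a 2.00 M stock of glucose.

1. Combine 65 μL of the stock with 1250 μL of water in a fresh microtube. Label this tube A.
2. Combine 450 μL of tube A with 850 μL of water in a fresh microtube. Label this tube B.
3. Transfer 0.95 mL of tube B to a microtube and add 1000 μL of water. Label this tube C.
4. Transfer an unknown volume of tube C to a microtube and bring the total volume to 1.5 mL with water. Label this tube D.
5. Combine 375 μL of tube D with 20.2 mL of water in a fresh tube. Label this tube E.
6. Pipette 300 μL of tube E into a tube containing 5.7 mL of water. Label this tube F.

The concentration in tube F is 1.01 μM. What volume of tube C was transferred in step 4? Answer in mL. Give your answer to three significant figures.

Step 1: 65 μL + 1250 μL = 1315 μL total → factor 1315/65 = 20.231
Step 2: 450 μL + 850 μL = 1300 μL total → factor 1300/450 = 2.8889
Step 3: 0.95 mL + 1000 μL = 1.95 mL total → factor 1.95/0.95 = 2.0526
Step 4: v brought to 1.5 mL → factor = 1.5 mL/v
Step 5: 375 μL + 20.2 mL = 20575 μL total → factor 20575/375 = 54.867
Step 6: 300 μL + 5.7 mL = 6000 μL total → factor 6000/300 = 20
Product of known-step factors = 1.3164 × 10^5
Overall factor = 2.00 M / (1.01 μM) = 1.9802 × 10^6
Step-4 factor = 1.9802 × 10^6 / 1.3164 × 10^5 = 15.042
v = 1.5 mL / 15.042 = 0.0997 mL

0.0997 mL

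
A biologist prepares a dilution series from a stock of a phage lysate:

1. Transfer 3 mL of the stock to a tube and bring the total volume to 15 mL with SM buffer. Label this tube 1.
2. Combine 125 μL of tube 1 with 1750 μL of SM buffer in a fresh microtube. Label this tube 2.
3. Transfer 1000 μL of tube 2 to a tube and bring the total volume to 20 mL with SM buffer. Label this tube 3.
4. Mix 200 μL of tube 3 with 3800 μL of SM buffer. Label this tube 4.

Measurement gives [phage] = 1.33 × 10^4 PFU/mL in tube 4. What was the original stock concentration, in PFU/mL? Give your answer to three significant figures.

Step 1: 3 mL brought to 15 mL → factor 15/3 = 5
Step 2: 125 μL + 1750 μL = 1875 μL total → factor 1875/125 = 15
Step 3: 1000 μL brought to 20 mL → factor 20000/1000 = 20
Step 4: 200 μL + 3800 μL = 4000 μL total → factor 4000/200 = 20
Overall dilution factor = 5 × 15 × 20 × 20 = 30000
Stock = 1.33 × 10^4 PFU/mL × 30000 = 3.99 × 10^8 PFU/mL

3.99 × 10^8 PFU/mL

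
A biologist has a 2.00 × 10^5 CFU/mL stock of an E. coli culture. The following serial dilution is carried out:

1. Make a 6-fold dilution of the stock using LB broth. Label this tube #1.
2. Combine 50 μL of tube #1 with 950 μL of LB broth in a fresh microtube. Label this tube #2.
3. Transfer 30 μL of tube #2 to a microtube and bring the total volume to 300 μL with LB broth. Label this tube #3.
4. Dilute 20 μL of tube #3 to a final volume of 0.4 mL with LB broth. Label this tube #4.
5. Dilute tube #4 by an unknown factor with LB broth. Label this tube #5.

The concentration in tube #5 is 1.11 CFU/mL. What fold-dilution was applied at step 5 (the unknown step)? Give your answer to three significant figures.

Step 1: 6-fold → factor 6
Step 2: 50 μL + 950 μL = 1000 μL total → factor 1000/50 = 20
Step 3: 30 μL brought to 300 μL → factor 300/30 = 10
Step 4: 20 μL brought to 0.4 mL → factor 400/20 = 20
Step 5: unknown factor x
Product of known-step factors = 24000
Overall factor = 2.00 × 10^5 CFU/mL / (1.11 CFU/mL) = 1.8018 × 10^5
x = 1.8018 × 10^5 / 24000 = 7.51

7.51-fold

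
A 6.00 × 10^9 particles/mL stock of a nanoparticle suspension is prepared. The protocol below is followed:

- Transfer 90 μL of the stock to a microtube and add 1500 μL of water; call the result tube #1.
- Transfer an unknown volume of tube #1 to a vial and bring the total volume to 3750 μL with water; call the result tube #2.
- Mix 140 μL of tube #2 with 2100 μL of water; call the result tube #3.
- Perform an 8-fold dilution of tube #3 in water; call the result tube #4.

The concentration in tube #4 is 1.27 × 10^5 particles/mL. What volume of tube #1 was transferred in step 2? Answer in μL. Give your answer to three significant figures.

179 μL

Step 1: 90 μL + 1500 μL = 1590 μL total → factor 1590/90 = 17.667
Step 2: v brought to 3750 μL → factor = 3750 μL/v
Step 3: 140 μL + 2100 μL = 2240 μL total → factor 2240/140 = 16
Step 4: 8-fold → factor 8
Product of known-step factors = 2261.3
Overall factor = 6.00 × 10^9 particles/mL / (1.27 × 10^5 particles/mL) = 47244
Step-2 factor = 47244 / 2261.3 = 20.892
v = 3750 μL / 20.892 = 179 μL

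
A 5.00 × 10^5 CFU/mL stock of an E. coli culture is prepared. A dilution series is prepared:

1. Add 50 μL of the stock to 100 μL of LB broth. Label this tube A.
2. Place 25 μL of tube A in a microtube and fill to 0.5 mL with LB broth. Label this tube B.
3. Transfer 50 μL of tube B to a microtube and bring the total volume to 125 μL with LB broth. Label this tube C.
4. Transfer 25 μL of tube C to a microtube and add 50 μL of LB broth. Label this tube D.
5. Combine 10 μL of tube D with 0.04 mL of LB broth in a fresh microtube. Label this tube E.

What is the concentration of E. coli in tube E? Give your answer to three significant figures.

Step 1: 50 μL + 100 μL = 150 μL total → factor 150/50 = 3
Step 2: 25 μL brought to 0.5 mL → factor 500/25 = 20
Step 3: 50 μL brought to 125 μL → factor 125/50 = 2.5
Step 4: 25 μL + 50 μL = 75 μL total → factor 75/25 = 3
Step 5: 10 μL + 0.04 mL = 50 μL total → factor 50/10 = 5
Overall dilution factor = 3 × 20 × 2.5 × 3 × 5 = 2250
Final = 5.00 × 10^5 CFU/mL / 2250 = 222 CFU/mL

222 CFU/mL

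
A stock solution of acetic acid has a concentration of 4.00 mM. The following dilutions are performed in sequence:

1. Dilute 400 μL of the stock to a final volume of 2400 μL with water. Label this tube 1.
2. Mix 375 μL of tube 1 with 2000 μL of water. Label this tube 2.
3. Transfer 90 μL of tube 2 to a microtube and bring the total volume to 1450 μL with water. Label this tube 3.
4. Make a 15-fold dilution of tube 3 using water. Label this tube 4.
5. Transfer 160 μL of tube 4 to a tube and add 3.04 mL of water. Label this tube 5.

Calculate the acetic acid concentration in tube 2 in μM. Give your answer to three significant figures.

Step 1: 400 μL brought to 2400 μL → factor 2400/400 = 6
Step 2: 375 μL + 2000 μL = 2375 μL total → factor 2375/375 = 6.3333
Dilution factor through tube 2 = 6 × 6.3333 = 38
[tube 2] = 4.00 mM / 38 = 0.1053 mM = 105 μM

105 μM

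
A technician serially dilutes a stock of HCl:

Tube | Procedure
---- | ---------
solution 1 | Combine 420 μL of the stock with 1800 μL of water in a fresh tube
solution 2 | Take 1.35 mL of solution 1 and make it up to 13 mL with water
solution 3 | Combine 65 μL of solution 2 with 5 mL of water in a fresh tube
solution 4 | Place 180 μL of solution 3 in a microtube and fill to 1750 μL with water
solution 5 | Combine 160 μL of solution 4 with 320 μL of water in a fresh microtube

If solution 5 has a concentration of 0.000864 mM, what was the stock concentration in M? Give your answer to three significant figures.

0.0999 M

Step 1: 420 μL + 1800 μL = 2220 μL total → factor 2220/420 = 5.2857
Step 2: 1.35 mL brought to 13 mL → factor 13/1.35 = 9.6296
Step 3: 65 μL + 5 mL = 5065 μL total → factor 5065/65 = 77.923
Step 4: 180 μL brought to 1750 μL → factor 1750/180 = 9.7222
Step 5: 160 μL + 320 μL = 480 μL total → factor 480/160 = 3
Overall dilution factor = 5.2857 × 9.6296 × 77.923 × 9.7222 × 3 = 1.1568 × 10^5
Stock = 0.000864 mM × 1.1568 × 10^5 = 99.95 mM = 0.0999 M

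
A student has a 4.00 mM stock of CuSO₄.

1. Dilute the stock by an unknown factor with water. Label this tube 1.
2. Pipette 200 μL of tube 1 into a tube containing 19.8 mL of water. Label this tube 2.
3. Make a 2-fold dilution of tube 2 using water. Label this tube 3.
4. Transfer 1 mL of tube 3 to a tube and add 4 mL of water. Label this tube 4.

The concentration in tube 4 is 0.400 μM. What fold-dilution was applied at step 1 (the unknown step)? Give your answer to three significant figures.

Step 1: unknown factor x
Step 2: 200 μL + 19.8 mL = 20000 μL total → factor 20000/200 = 100
Step 3: 2-fold → factor 2
Step 4: 1 mL + 4 mL = 5 mL total → factor 5/1 = 5
Product of known-step factors = 1000
Overall factor = 4.00 mM / (0.400 μM) = 10000
x = 10000 / 1000 = 10.0

10.0-fold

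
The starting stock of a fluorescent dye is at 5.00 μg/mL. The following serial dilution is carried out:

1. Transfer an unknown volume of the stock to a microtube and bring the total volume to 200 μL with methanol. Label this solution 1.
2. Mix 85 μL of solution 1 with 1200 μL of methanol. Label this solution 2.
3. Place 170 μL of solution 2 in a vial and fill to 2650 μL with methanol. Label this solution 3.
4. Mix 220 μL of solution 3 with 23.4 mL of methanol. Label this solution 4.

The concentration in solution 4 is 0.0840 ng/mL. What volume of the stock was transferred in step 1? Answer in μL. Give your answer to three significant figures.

Step 1: v brought to 200 μL → factor = 200 μL/v
Step 2: 85 μL + 1200 μL = 1285 μL total → factor 1285/85 = 15.118
Step 3: 170 μL brought to 2650 μL → factor 2650/170 = 15.588
Step 4: 220 μL + 23.4 mL = 23620 μL total → factor 23620/220 = 107.36
Product of known-step factors = 25301
Overall factor = 5.00 μg/mL / (0.0840 ng/mL) = 59524
Step-1 factor = 59524 / 25301 = 2.3526
v = 200 μL / 2.3526 = 85.0 μL

85.0 μL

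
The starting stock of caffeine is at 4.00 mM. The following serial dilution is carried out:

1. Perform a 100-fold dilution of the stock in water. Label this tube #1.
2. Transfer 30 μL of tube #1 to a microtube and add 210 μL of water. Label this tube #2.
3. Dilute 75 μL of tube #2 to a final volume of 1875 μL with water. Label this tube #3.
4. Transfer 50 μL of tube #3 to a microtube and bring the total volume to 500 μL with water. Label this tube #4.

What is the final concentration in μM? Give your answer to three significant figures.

0.0200 μM

Step 1: 100-fold → factor 100
Step 2: 30 μL + 210 μL = 240 μL total → factor 240/30 = 8
Step 3: 75 μL brought to 1875 μL → factor 1875/75 = 25
Step 4: 50 μL brought to 500 μL → factor 500/50 = 10
Overall dilution factor = 100 × 8 × 25 × 10 = 2 × 10^5
Final = 4.00 mM / 2 × 10^5 = 2.000 × 10^-5 mM = 0.0200 μM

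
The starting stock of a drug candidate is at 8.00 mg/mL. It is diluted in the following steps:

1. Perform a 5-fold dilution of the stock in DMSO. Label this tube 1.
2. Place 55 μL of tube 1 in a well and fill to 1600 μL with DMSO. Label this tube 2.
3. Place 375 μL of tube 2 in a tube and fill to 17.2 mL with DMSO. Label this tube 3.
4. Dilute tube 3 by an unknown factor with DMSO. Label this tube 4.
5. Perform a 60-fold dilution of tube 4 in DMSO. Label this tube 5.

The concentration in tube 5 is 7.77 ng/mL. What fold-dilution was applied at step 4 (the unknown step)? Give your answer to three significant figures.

Step 1: 5-fold → factor 5
Step 2: 55 μL brought to 1600 μL → factor 1600/55 = 29.091
Step 3: 375 μL brought to 17.2 mL → factor 17200/375 = 45.867
Step 4: unknown factor x
Step 5: 60-fold → factor 60
Product of known-step factors = 4.0029 × 10^5
Overall factor = 8.00 mg/mL / (7.77 ng/mL) = 1.0296 × 10^6
x = 1.0296 × 10^6 / 4.0029 × 10^5 = 2.57

2.57-fold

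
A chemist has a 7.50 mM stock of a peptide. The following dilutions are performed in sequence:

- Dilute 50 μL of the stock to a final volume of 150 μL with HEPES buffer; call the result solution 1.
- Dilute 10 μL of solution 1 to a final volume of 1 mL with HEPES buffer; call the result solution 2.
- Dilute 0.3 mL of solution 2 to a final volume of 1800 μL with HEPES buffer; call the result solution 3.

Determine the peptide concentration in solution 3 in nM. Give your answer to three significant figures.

4.17 × 10^3 nM

Step 1: 50 μL brought to 150 μL → factor 150/50 = 3
Step 2: 10 μL brought to 1 mL → factor 1000/10 = 100
Step 3: 0.3 mL brought to 1800 μL → factor 1.8/0.3 = 6
Overall dilution factor = 3 × 100 × 6 = 1800
Final = 7.50 mM / 1800 = 0.004167 mM = 4.17 × 10^3 nM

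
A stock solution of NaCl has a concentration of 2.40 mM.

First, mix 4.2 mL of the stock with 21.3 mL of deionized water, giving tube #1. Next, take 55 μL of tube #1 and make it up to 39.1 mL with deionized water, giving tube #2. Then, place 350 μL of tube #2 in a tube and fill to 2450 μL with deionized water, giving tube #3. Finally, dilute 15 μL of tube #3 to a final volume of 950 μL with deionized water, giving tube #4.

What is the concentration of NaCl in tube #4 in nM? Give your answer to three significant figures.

1.25 nM

Step 1: 4.2 mL + 21.3 mL = 25.5 mL total → factor 25.5/4.2 = 6.0714
Step 2: 55 μL brought to 39.1 mL → factor 39100/55 = 710.91
Step 3: 350 μL brought to 2450 μL → factor 2450/350 = 7
Step 4: 15 μL brought to 950 μL → factor 950/15 = 63.333
Overall dilution factor = 6.0714 × 710.91 × 7 × 63.333 = 1.9135 × 10^6
Final = 2.40 mM / 1.9135 × 10^6 = 1.254 × 10^-6 mM = 1.25 nM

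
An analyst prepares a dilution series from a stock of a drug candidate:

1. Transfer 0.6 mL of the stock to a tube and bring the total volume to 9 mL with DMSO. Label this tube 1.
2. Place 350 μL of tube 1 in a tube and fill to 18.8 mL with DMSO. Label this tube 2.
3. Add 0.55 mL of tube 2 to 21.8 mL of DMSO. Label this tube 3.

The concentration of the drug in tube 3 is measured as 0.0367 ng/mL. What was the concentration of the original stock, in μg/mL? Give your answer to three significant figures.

1.20 μg/mL

Step 1: 0.6 mL brought to 9 mL → factor 9/0.6 = 15
Step 2: 350 μL brought to 18.8 mL → factor 18800/350 = 53.714
Step 3: 0.55 mL + 21.8 mL = 22.35 mL total → factor 22.35/0.55 = 40.636
Overall dilution factor = 15 × 53.714 × 40.636 = 32741
Stock = 0.0367 ng/mL × 32741 = 1202 ng/mL = 1.20 μg/mL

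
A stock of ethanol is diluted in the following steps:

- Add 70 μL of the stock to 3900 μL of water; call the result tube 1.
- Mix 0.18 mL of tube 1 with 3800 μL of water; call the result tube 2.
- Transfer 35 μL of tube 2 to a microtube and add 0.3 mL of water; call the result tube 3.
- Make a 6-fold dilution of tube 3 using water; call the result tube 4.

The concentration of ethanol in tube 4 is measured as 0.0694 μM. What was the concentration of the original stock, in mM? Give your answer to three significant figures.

5.00 mM

Step 1: 70 μL + 3900 μL = 3970 μL total → factor 3970/70 = 56.714
Step 2: 0.18 mL + 3800 μL = 3.98 mL total → factor 3.98/0.18 = 22.111
Step 3: 35 μL + 0.3 mL = 335 μL total → factor 335/35 = 9.5714
Step 4: 6-fold → factor 6
Overall dilution factor = 56.714 × 22.111 × 9.5714 × 6 = 72016
Stock = 0.0694 μM × 72016 = 4998 μM = 5.00 mM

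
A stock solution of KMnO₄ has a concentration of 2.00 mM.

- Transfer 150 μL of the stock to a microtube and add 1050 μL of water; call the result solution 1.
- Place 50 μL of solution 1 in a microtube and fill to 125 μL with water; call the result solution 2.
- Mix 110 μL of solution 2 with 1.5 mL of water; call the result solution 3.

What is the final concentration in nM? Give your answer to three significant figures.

Step 1: 150 μL + 1050 μL = 1200 μL total → factor 1200/150 = 8
Step 2: 50 μL brought to 125 μL → factor 125/50 = 2.5
Step 3: 110 μL + 1.5 mL = 1610 μL total → factor 1610/110 = 14.636
Overall dilution factor = 8 × 2.5 × 14.636 = 292.73
Final = 2.00 mM / 292.73 = 0.006832 mM = 6.83 × 10^3 nM

6.83 × 10^3 nM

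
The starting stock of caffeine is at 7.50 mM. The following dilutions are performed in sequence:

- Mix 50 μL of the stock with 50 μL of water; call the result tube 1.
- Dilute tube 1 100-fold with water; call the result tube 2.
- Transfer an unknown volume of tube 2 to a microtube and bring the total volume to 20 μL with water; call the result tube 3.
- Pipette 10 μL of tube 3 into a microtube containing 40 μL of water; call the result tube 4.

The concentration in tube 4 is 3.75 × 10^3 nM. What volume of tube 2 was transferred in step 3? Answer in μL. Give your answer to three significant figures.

10.0 μL

Step 1: 50 μL + 50 μL = 100 μL total → factor 100/50 = 2
Step 2: 100-fold → factor 100
Step 3: v brought to 20 μL → factor = 20 μL/v
Step 4: 10 μL + 40 μL = 50 μL total → factor 50/10 = 5
Product of known-step factors = 1000
Overall factor = 7.50 mM / (3.75 × 10^3 nM) = 2000
Step-3 factor = 2000 / 1000 = 2
v = 20 μL / 2 = 10.0 μL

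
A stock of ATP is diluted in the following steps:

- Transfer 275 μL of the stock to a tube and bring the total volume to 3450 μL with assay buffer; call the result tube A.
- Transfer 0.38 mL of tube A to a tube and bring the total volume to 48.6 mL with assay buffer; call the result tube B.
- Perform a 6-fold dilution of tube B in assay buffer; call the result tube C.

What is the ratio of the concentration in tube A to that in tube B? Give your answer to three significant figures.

128

Step 1: 275 μL brought to 3450 μL → factor 3450/275 = 12.545
Step 2: 0.38 mL brought to 48.6 mL → factor 48.6/0.38 = 127.89
Dilution factor to tube A = 12.545; to tube B = 1604.5
[tube A]/[tube B] = (factor to tube B)/(factor to tube A) = 1604.5/12.545 = 128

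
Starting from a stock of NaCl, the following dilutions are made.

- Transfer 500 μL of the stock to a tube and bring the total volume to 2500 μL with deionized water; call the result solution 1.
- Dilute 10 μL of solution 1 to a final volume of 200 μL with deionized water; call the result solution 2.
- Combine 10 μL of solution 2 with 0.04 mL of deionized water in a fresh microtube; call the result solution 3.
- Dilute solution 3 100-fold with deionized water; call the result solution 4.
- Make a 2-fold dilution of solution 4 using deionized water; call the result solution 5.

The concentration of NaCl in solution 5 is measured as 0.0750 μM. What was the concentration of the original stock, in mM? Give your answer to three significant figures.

Step 1: 500 μL brought to 2500 μL → factor 2500/500 = 5
Step 2: 10 μL brought to 200 μL → factor 200/10 = 20
Step 3: 10 μL + 0.04 mL = 50 μL total → factor 50/10 = 5
Step 4: 100-fold → factor 100
Step 5: 2-fold → factor 2
Overall dilution factor = 5 × 20 × 5 × 100 × 2 = 1 × 10^5
Stock = 0.0750 μM × 1 × 10^5 = 7500 μM = 7.50 mM

7.50 mM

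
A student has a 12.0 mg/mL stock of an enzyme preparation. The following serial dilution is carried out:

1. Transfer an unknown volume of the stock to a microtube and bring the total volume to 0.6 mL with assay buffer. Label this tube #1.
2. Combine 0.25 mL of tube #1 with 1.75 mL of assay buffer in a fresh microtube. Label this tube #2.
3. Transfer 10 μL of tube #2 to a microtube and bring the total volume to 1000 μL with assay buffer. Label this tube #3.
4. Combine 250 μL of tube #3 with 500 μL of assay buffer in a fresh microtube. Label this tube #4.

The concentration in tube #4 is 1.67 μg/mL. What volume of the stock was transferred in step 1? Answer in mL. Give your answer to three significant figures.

0.200 mL

Step 1: v brought to 0.6 mL → factor = 0.6 mL/v
Step 2: 0.25 mL + 1.75 mL = 2 mL total → factor 2/0.25 = 8
Step 3: 10 μL brought to 1000 μL → factor 1000/10 = 100
Step 4: 250 μL + 500 μL = 750 μL total → factor 750/250 = 3
Product of known-step factors = 2400
Overall factor = 12.0 mg/mL / (1.67 μg/mL) = 7185.6
Step-1 factor = 7185.6 / 2400 = 2.994
v = 0.6 mL / 2.994 = 0.200 mL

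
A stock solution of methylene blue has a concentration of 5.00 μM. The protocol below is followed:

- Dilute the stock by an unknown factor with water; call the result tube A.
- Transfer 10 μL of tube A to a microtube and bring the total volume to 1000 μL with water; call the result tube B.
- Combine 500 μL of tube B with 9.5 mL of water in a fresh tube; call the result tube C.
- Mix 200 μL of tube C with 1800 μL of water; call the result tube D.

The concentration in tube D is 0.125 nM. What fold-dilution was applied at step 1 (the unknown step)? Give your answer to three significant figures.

2.00-fold

Step 1: unknown factor x
Step 2: 10 μL brought to 1000 μL → factor 1000/10 = 100
Step 3: 500 μL + 9.5 mL = 10000 μL total → factor 10000/500 = 20
Step 4: 200 μL + 1800 μL = 2000 μL total → factor 2000/200 = 10
Product of known-step factors = 20000
Overall factor = 5.00 μM / (0.125 nM) = 40000
x = 40000 / 20000 = 2.00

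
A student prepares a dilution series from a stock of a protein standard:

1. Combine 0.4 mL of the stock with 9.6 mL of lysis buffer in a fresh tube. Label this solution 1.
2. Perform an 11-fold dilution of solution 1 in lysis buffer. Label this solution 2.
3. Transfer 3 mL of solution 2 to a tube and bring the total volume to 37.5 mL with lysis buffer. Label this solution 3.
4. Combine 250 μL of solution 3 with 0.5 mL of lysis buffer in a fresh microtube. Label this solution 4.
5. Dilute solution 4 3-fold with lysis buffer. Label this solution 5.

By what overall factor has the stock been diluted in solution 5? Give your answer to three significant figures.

3.09 × 10^4

Step 1: 0.4 mL + 9.6 mL = 10 mL total → factor 10/0.4 = 25
Step 2: 11-fold → factor 11
Step 3: 3 mL brought to 37.5 mL → factor 37.5/3 = 12.5
Step 4: 250 μL + 0.5 mL = 750 μL total → factor 750/250 = 3
Step 5: 3-fold → factor 3
Overall dilution factor = 25 × 11 × 12.5 × 3 × 3 = 30938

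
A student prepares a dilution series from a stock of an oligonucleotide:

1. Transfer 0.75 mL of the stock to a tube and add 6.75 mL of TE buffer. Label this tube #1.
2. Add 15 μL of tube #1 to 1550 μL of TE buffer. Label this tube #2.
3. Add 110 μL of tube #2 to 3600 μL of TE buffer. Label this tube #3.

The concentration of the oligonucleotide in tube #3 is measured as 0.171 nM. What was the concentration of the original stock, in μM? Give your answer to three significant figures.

6.02 μM

Step 1: 0.75 mL + 6.75 mL = 7.5 mL total → factor 7.5/0.75 = 10
Step 2: 15 μL + 1550 μL = 1565 μL total → factor 1565/15 = 104.33
Step 3: 110 μL + 3600 μL = 3710 μL total → factor 3710/110 = 33.727
Overall dilution factor = 10 × 104.33 × 33.727 = 35189
Stock = 0.171 nM × 35189 = 6017 nM = 6.02 μM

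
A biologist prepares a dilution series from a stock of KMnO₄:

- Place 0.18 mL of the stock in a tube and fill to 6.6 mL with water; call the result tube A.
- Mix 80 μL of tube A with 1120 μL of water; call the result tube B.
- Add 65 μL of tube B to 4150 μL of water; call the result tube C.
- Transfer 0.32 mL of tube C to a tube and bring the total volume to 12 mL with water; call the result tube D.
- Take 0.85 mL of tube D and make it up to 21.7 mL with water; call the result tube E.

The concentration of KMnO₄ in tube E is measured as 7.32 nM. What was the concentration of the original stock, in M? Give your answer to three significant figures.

0.250 M

Step 1: 0.18 mL brought to 6.6 mL → factor 6.6/0.18 = 36.667
Step 2: 80 μL + 1120 μL = 1200 μL total → factor 1200/80 = 15
Step 3: 65 μL + 4150 μL = 4215 μL total → factor 4215/65 = 64.846
Step 4: 0.32 mL brought to 12 mL → factor 12/0.32 = 37.5
Step 5: 0.85 mL brought to 21.7 mL → factor 21.7/0.85 = 25.529
Overall dilution factor = 36.667 × 15 × 64.846 × 37.5 × 25.529 = 3.4144 × 10^7
Stock = 7.32 nM × 3.4144 × 10^7 = 2.499 × 10^8 nM = 0.250 M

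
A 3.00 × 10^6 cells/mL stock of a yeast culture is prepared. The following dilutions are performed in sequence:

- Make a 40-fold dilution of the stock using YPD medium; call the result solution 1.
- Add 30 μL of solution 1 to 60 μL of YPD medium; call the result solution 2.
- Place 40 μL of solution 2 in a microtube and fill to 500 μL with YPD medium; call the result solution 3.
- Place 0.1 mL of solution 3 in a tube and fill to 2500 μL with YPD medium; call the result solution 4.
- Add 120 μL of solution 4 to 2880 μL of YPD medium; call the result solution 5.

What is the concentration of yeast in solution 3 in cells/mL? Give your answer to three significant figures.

2.00 × 10^3 cells/mL

Step 1: 40-fold → factor 40
Step 2: 30 μL + 60 μL = 90 μL total → factor 90/30 = 3
Step 3: 40 μL brought to 500 μL → factor 500/40 = 12.5
Dilution factor through solution 3 = 40 × 3 × 12.5 = 1500
[solution 3] = 3.00 × 10^6 cells/mL / 1500 = 2.00 × 10^3 cells/mL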